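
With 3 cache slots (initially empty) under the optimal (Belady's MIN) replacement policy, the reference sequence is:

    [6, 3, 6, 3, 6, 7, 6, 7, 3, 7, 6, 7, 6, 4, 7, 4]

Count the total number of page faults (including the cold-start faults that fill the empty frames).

6 -> miss, frames {6}
3 -> miss, frames {6,3}
6 -> hit
3 -> hit
6 -> hit
7 -> miss, frames {6,3,7}
6 -> hit
7 -> hit
3 -> hit
7 -> hit
6 -> hit
7 -> hit
6 -> hit
4 -> miss, evict 3, frames {6,7,4}
7 -> hit
4 -> hit
Page faults: 4.

4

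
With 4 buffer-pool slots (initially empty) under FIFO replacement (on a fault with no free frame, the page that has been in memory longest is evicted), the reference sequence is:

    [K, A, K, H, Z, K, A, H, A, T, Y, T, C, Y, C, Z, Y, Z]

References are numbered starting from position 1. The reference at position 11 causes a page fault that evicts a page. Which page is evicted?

pos 1: K → fault, frames (K)
pos 2: A → fault, frames (K A)
pos 3: K → hit
pos 4: H → fault, frames (K A H)
pos 5: Z → fault, frames (K A H Z)
pos 6: K → hit
pos 7: A → hit
pos 8: H → hit
pos 9: A → hit
pos 10: T → fault, evict K, frames (A H Z T)
pos 11: Y → fault, evict A, frames (H Z T Y)
At position 11, page A is evicted.

A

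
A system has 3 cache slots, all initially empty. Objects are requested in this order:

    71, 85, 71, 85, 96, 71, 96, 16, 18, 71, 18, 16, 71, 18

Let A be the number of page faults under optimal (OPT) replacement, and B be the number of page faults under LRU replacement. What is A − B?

-1

Under OPT: F F . . F . . F F . . . . . → 5 faults.
Under LRU: F F . . F . . F F F . . . . → 6 faults.
A − B = 5 − 6 = -1.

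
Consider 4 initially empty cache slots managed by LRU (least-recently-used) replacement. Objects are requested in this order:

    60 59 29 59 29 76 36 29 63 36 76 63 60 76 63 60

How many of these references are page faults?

7

60 → miss, frames {60}
59 → miss, frames {60,59}
29 → miss, frames {60,59,29}
59 → hit
29 → hit
76 → miss, frames {60,59,29,76}
36 → miss, evict 60, frames {59,29,76,36}
29 → hit
63 → miss, evict 59, frames {76,36,29,63}
36 → hit
76 → hit
63 → hit
60 → miss, evict 29, frames {36,76,63,60}
76 → hit
63 → hit
60 → hit
Page faults: 7.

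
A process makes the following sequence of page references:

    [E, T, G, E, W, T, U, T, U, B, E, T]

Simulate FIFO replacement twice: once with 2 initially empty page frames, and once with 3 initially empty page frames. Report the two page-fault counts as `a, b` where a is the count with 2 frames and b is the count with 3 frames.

2 frames: F F F F F F F . . F F F → 10 faults.
3 frames: F F F . F . F F . F F . → 8 faults.
8 < 10: adding a frame reduced faults, as is typical.

10, 8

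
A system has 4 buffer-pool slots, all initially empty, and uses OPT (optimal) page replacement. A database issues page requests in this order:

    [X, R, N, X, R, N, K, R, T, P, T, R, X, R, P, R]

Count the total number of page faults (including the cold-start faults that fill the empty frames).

6

X → fault, frames {X}
R → fault, frames {X,R}
N → fault, frames {X,R,N}
X → hit
R → hit
N → hit
K → fault, frames {X,R,N,K}
R → hit
T → fault, evict K, frames {X,R,N,T}
P → fault, evict N, frames {X,R,T,P}
T → hit
R → hit
X → hit
R → hit
P → hit
R → hit
Page faults: 6.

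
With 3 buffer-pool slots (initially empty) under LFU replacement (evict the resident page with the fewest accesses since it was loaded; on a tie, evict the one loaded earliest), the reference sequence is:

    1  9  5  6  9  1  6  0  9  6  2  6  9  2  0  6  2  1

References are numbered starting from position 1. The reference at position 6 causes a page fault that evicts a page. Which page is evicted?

5

pos 1: 1 → miss, frames [1]
pos 2: 9 → miss, frames [1, 9]
pos 3: 5 → miss, frames [1, 9, 5]
pos 4: 6 → miss, evict 1, frames [9, 5, 6]
pos 5: 9 → hit
pos 6: 1 → miss, evict 5, frames [9, 6, 1]
At position 6, page 5 is evicted.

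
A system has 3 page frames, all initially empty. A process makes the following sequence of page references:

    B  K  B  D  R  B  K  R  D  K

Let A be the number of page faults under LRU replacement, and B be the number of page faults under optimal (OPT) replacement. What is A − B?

Under LRU: F F . F F . F . F . → 6 faults.
Under OPT: F F . F F . . . F . → 5 faults.
A − B = 6 − 5 = 1.

1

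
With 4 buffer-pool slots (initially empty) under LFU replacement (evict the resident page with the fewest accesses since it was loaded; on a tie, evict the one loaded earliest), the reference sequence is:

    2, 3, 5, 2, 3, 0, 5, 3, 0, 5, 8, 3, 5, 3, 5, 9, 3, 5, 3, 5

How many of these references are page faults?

2: fault, frames [2]
3: fault, frames [2, 3]
5: fault, frames [2, 3, 5]
2: hit
3: hit
0: fault, frames [2, 3, 5, 0]
5: hit
3: hit
0: hit
5: hit
8: fault, evict 2, frames [3, 5, 0, 8]
3: hit
5: hit
3: hit
5: hit
9: fault, evict 8, frames [3, 5, 0, 9]
3: hit
5: hit
3: hit
5: hit
Page faults: 6.

6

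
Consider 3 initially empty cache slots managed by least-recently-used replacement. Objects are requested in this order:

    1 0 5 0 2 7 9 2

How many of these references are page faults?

1 → miss, frames [1]
0 → miss, frames [1, 0]
5 → miss, frames [1, 0, 5]
0 → hit
2 → miss, evict 1, frames [5, 0, 2]
7 → miss, evict 5, frames [0, 2, 7]
9 → miss, evict 0, frames [2, 7, 9]
2 → hit
Page faults: 6.

6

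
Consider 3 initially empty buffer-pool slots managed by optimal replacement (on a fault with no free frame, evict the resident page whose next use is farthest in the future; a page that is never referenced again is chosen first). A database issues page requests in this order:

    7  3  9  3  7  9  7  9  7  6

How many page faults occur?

7 -> fault, frames (7)
3 -> fault, frames (7 3)
9 -> fault, frames (7 3 9)
3 -> hit
7 -> hit
9 -> hit
7 -> hit
9 -> hit
7 -> hit
6 -> fault, evict 9, frames (7 3 6)
Page faults: 4.

4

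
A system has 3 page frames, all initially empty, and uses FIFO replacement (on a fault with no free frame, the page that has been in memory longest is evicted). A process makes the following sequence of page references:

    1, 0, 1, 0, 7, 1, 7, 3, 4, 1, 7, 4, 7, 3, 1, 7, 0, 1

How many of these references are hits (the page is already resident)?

1 -> fault, frames (1)
0 -> fault, frames (1 0)
1 -> hit
0 -> hit
7 -> fault, frames (1 0 7)
1 -> hit
7 -> hit
3 -> fault, evict 1, frames (0 7 3)
4 -> fault, evict 0, frames (7 3 4)
1 -> fault, evict 7, frames (3 4 1)
7 -> fault, evict 3, frames (4 1 7)
4 -> hit
7 -> hit
3 -> fault, evict 4, frames (1 7 3)
1 -> hit
7 -> hit
0 -> fault, evict 1, frames (7 3 0)
1 -> fault, evict 7, frames (3 0 1)
Hits: 8.

8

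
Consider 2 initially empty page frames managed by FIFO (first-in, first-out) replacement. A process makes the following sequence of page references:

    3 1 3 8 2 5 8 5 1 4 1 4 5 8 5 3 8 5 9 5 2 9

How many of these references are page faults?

3: fault, frames [3]
1: fault, frames [3, 1]
3: hit
8: fault, evict 3, frames [1, 8]
2: fault, evict 1, frames [8, 2]
5: fault, evict 8, frames [2, 5]
8: fault, evict 2, frames [5, 8]
5: hit
1: fault, evict 5, frames [8, 1]
4: fault, evict 8, frames [1, 4]
1: hit
4: hit
5: fault, evict 1, frames [4, 5]
8: fault, evict 4, frames [5, 8]
5: hit
3: fault, evict 5, frames [8, 3]
8: hit
5: fault, evict 8, frames [3, 5]
9: fault, evict 3, frames [5, 9]
5: hit
2: fault, evict 5, frames [9, 2]
9: hit
Page faults: 14.

14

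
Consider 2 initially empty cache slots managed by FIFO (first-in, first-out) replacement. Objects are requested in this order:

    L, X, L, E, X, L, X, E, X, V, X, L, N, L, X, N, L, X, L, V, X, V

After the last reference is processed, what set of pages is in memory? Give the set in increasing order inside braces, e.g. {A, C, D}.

{V, X}

L -> fault, frames [L]
X -> fault, frames [L, X]
L -> hit
E -> fault, evict L, frames [X, E]
X -> hit
L -> fault, evict X, frames [E, L]
X -> fault, evict E, frames [L, X]
E -> fault, evict L, frames [X, E]
X -> hit
V -> fault, evict X, frames [E, V]
X -> fault, evict E, frames [V, X]
L -> fault, evict V, frames [X, L]
N -> fault, evict X, frames [L, N]
L -> hit
X -> fault, evict L, frames [N, X]
N -> hit
L -> fault, evict N, frames [X, L]
X -> hit
L -> hit
V -> fault, evict X, frames [L, V]
X -> fault, evict L, frames [V, X]
V -> hit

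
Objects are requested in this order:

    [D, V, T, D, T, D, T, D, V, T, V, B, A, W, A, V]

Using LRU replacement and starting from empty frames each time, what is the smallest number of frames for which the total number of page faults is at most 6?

4

f=1: 16 faults
f=2: 10 faults
f=3: 7 faults
f=4: 6 faults
f=5: 6 faults
f=6: 6 faults
Smallest f with faults ≤ 6 is 4.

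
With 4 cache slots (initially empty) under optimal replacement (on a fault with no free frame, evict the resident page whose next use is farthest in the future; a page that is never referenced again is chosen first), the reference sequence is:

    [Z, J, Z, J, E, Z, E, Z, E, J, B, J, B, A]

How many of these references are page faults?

Z: fault, frames {Z}
J: fault, frames {Z,J}
Z: hit
J: hit
E: fault, frames {Z,J,E}
Z: hit
E: hit
Z: hit
E: hit
J: hit
B: fault, frames {Z,J,E,B}
J: hit
B: hit
A: fault, evict B, frames {Z,J,E,A}
Page faults: 5.

5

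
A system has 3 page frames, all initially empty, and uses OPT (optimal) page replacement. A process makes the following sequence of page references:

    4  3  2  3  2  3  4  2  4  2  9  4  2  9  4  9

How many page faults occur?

4 -> miss, frames (4)
3 -> miss, frames (4 3)
2 -> miss, frames (4 3 2)
3 -> hit
2 -> hit
3 -> hit
4 -> hit
2 -> hit
4 -> hit
2 -> hit
9 -> miss, evict 3, frames (4 2 9)
4 -> hit
2 -> hit
9 -> hit
4 -> hit
9 -> hit
Page faults: 4.

4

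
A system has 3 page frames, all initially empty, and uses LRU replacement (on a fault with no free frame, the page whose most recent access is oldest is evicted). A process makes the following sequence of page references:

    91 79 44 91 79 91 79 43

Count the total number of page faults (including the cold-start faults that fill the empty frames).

91 -> fault, frames [91]
79 -> fault, frames [91, 79]
44 -> fault, frames [91, 79, 44]
91 -> hit
79 -> hit
91 -> hit
79 -> hit
43 -> fault, evict 44, frames [91, 79, 43]
Page faults: 4.

4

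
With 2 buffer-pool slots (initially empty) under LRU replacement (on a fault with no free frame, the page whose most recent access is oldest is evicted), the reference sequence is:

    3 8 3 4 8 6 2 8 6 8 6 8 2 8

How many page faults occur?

9

3: miss, frames {3}
8: miss, frames {3,8}
3: hit
4: miss, evict 8, frames {3,4}
8: miss, evict 3, frames {4,8}
6: miss, evict 4, frames {8,6}
2: miss, evict 8, frames {6,2}
8: miss, evict 6, frames {2,8}
6: miss, evict 2, frames {8,6}
8: hit
6: hit
8: hit
2: miss, evict 6, frames {8,2}
8: hit
Page faults: 9.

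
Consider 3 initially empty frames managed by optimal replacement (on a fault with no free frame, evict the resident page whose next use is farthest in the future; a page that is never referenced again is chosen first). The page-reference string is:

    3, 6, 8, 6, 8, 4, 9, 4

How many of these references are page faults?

5

3: fault, frames [3]
6: fault, frames [3, 6]
8: fault, frames [3, 6, 8]
6: hit
8: hit
4: fault, evict 8, frames [3, 6, 4]
9: fault, evict 6, frames [3, 4, 9]
4: hit
Page faults: 5.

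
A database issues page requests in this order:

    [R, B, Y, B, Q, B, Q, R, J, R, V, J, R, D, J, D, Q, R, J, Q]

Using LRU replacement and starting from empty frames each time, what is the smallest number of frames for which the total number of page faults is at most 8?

4

f=1: 20 faults
f=2: 15 faults
f=3: 11 faults
f=4: 8 faults
f=5: 7 faults
f=6: 7 faults
f=7: 7 faults
Smallest f with faults ≤ 8 is 4.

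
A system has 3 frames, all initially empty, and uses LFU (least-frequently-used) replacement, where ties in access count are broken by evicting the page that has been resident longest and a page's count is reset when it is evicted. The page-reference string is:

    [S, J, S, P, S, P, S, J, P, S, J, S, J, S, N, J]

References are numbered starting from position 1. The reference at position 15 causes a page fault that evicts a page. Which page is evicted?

P

pos 1: S: miss, frames (S)
pos 2: J: miss, frames (S J)
pos 3: S: hit
pos 4: P: miss, frames (S J P)
pos 5: S: hit
pos 6: P: hit
pos 7: S: hit
pos 8: J: hit
pos 9: P: hit
pos 10: S: hit
pos 11: J: hit
pos 12: S: hit
pos 13: J: hit
pos 14: S: hit
pos 15: N: miss, evict P, frames (S J N)
At position 15, page P is evicted.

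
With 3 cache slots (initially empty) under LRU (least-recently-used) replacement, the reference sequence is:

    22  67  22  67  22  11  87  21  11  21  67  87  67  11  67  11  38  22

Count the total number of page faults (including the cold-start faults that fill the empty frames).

10

22 → fault, frames (22)
67 → fault, frames (22 67)
22 → hit
67 → hit
22 → hit
11 → fault, frames (67 22 11)
87 → fault, evict 67, frames (22 11 87)
21 → fault, evict 22, frames (11 87 21)
11 → hit
21 → hit
67 → fault, evict 87, frames (11 21 67)
87 → fault, evict 11, frames (21 67 87)
67 → hit
11 → fault, evict 21, frames (87 67 11)
67 → hit
11 → hit
38 → fault, evict 87, frames (67 11 38)
22 → fault, evict 67, frames (11 38 22)
Page faults: 10.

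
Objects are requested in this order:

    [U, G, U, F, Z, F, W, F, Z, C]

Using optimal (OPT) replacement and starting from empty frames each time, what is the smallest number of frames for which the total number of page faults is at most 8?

2

f=1: 10 faults
f=2: 7 faults
f=3: 6 faults
f=4: 6 faults
f=5: 6 faults
f=6: 6 faults
Smallest f with faults ≤ 8 is 2.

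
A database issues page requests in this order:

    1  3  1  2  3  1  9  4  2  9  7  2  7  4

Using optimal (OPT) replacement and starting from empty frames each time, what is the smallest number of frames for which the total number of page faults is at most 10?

2

f=1: 14 faults
f=2: 9 faults
f=3: 6 faults
f=4: 6 faults
f=5: 6 faults
f=6: 6 faults
Smallest f with faults ≤ 10 is 2.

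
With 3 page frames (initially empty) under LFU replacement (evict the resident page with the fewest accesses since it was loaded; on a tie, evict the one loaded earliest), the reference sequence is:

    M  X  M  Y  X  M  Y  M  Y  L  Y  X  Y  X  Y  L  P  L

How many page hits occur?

10

M: miss, frames [M]
X: miss, frames [M, X]
M: hit
Y: miss, frames [M, X, Y]
X: hit
M: hit
Y: hit
M: hit
Y: hit
L: miss, evict X, frames [M, Y, L]
Y: hit
X: miss, evict L, frames [M, Y, X]
Y: hit
X: hit
Y: hit
L: miss, evict X, frames [M, Y, L]
P: miss, evict L, frames [M, Y, P]
L: miss, evict P, frames [M, Y, L]
Hits: 10.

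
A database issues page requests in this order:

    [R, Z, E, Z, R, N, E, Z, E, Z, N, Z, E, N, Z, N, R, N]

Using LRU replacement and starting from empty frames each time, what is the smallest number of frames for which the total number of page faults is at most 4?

f=1: 18 faults
f=2: 12 faults
f=3: 7 faults
f=4: 4 faults
Smallest f with faults ≤ 4 is 4.

4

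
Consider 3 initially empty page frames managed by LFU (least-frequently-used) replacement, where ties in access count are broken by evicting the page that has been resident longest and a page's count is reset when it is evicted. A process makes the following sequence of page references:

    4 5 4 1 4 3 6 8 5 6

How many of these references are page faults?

4 -> fault, frames [4]
5 -> fault, frames [4, 5]
4 -> hit
1 -> fault, frames [4, 5, 1]
4 -> hit
3 -> fault, evict 5, frames [4, 1, 3]
6 -> fault, evict 1, frames [4, 3, 6]
8 -> fault, evict 3, frames [4, 6, 8]
5 -> fault, evict 6, frames [4, 8, 5]
6 -> fault, evict 8, frames [4, 5, 6]
Page faults: 8.

8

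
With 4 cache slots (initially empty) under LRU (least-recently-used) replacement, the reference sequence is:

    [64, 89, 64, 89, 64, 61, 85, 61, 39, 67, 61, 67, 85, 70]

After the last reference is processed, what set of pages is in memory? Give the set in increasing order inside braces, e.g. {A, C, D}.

{61, 67, 70, 85}

64 → miss, frames {64}
89 → miss, frames {64,89}
64 → hit
89 → hit
64 → hit
61 → miss, frames {89,64,61}
85 → miss, frames {89,64,61,85}
61 → hit
39 → miss, evict 89, frames {64,85,61,39}
67 → miss, evict 64, frames {85,61,39,67}
61 → hit
67 → hit
85 → hit
70 → miss, evict 39, frames {61,67,85,70}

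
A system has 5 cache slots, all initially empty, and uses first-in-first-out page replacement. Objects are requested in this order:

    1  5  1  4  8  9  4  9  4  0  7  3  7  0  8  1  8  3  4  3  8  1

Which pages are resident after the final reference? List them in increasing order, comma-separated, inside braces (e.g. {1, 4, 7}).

{1, 3, 4, 7, 8}

1 → miss, frames [1]
5 → miss, frames [1, 5]
1 → hit
4 → miss, frames [1, 5, 4]
8 → miss, frames [1, 5, 4, 8]
9 → miss, frames [1, 5, 4, 8, 9]
4 → hit
9 → hit
4 → hit
0 → miss, evict 1, frames [5, 4, 8, 9, 0]
7 → miss, evict 5, frames [4, 8, 9, 0, 7]
3 → miss, evict 4, frames [8, 9, 0, 7, 3]
7 → hit
0 → hit
8 → hit
1 → miss, evict 8, frames [9, 0, 7, 3, 1]
8 → miss, evict 9, frames [0, 7, 3, 1, 8]
3 → hit
4 → miss, evict 0, frames [7, 3, 1, 8, 4]
3 → hit
8 → hit
1 → hit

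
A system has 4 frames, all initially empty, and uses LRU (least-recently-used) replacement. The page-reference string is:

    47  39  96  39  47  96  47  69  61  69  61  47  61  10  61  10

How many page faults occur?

47 → fault, frames {47}
39 → fault, frames {47,39}
96 → fault, frames {47,39,96}
39 → hit
47 → hit
96 → hit
47 → hit
69 → fault, frames {39,96,47,69}
61 → fault, evict 39, frames {96,47,69,61}
69 → hit
61 → hit
47 → hit
61 → hit
10 → fault, evict 96, frames {69,47,61,10}
61 → hit
10 → hit
Page faults: 6.

6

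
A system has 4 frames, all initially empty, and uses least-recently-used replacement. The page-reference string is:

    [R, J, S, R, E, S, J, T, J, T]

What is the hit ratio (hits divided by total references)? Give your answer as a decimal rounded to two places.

R: miss, frames {R}
J: miss, frames {R,J}
S: miss, frames {R,J,S}
R: hit
E: miss, frames {J,S,R,E}
S: hit
J: hit
T: miss, evict R, frames {E,S,J,T}
J: hit
T: hit
Hits: 5 of 10 references → 5/10 = 0.5000.

0.50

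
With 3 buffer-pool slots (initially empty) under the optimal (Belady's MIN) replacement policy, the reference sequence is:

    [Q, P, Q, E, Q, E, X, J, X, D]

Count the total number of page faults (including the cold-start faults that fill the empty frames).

Q → fault, frames (Q)
P → fault, frames (Q P)
Q → hit
E → fault, frames (Q P E)
Q → hit
E → hit
X → fault, evict E, frames (Q P X)
J → fault, evict P, frames (Q X J)
X → hit
D → fault, evict J, frames (Q X D)
Page faults: 6.

6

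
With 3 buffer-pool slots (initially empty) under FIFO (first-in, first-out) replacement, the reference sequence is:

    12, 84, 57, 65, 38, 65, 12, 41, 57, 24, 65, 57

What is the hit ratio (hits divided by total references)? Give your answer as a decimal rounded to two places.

0.17

12 -> fault, frames [12]
84 -> fault, frames [12, 84]
57 -> fault, frames [12, 84, 57]
65 -> fault, evict 12, frames [84, 57, 65]
38 -> fault, evict 84, frames [57, 65, 38]
65 -> hit
12 -> fault, evict 57, frames [65, 38, 12]
41 -> fault, evict 65, frames [38, 12, 41]
57 -> fault, evict 38, frames [12, 41, 57]
24 -> fault, evict 12, frames [41, 57, 24]
65 -> fault, evict 41, frames [57, 24, 65]
57 -> hit
Hits: 2 of 12 references → 2/12 = 0.1667.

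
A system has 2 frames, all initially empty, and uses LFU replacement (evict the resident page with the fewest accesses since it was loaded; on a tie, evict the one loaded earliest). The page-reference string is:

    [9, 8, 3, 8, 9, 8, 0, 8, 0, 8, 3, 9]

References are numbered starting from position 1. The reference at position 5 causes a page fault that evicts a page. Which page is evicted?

pos 1: 9 -> miss, frames [9]
pos 2: 8 -> miss, frames [9, 8]
pos 3: 3 -> miss, evict 9, frames [8, 3]
pos 4: 8 -> hit
pos 5: 9 -> miss, evict 3, frames [8, 9]
At position 5, page 3 is evicted.

3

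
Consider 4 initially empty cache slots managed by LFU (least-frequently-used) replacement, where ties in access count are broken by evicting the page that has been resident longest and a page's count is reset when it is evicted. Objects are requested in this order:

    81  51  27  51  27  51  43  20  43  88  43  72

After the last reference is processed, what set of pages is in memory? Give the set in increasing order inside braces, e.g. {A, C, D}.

{27, 43, 51, 72}

81 → fault, frames (81)
51 → fault, frames (81 51)
27 → fault, frames (81 51 27)
51 → hit
27 → hit
51 → hit
43 → fault, frames (81 51 27 43)
20 → fault, evict 81, frames (51 27 43 20)
43 → hit
88 → fault, evict 20, frames (51 27 43 88)
43 → hit
72 → fault, evict 88, frames (51 27 43 72)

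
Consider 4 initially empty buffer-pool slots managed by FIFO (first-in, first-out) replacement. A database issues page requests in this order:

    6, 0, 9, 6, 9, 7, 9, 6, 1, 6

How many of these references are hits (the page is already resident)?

6 -> miss, frames {6}
0 -> miss, frames {6,0}
9 -> miss, frames {6,0,9}
6 -> hit
9 -> hit
7 -> miss, frames {6,0,9,7}
9 -> hit
6 -> hit
1 -> miss, evict 6, frames {0,9,7,1}
6 -> miss, evict 0, frames {9,7,1,6}
Hits: 4.

4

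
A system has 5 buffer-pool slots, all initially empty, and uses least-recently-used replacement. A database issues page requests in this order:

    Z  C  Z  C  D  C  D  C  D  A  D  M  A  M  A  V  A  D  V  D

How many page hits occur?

14

Z: fault, frames (Z)
C: fault, frames (Z C)
Z: hit
C: hit
D: fault, frames (Z C D)
C: hit
D: hit
C: hit
D: hit
A: fault, frames (Z C D A)
D: hit
M: fault, frames (Z C A D M)
A: hit
M: hit
A: hit
V: fault, evict Z, frames (C D M A V)
A: hit
D: hit
V: hit
D: hit
Hits: 14.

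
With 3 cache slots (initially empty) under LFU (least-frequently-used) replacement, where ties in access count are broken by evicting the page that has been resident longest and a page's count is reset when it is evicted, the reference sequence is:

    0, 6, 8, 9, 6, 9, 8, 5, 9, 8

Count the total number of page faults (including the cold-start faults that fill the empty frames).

0 -> miss, frames (0)
6 -> miss, frames (0 6)
8 -> miss, frames (0 6 8)
9 -> miss, evict 0, frames (6 8 9)
6 -> hit
9 -> hit
8 -> hit
5 -> miss, evict 6, frames (8 9 5)
9 -> hit
8 -> hit
Page faults: 5.

5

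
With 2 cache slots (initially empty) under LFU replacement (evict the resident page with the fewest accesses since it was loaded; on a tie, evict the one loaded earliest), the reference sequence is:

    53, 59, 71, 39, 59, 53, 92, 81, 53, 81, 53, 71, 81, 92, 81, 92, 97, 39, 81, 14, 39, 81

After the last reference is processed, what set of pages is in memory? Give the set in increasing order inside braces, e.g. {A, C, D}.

53: miss, frames [53]
59: miss, frames [53, 59]
71: miss, evict 53, frames [59, 71]
39: miss, evict 59, frames [71, 39]
59: miss, evict 71, frames [39, 59]
53: miss, evict 39, frames [59, 53]
92: miss, evict 59, frames [53, 92]
81: miss, evict 53, frames [92, 81]
53: miss, evict 92, frames [81, 53]
81: hit
53: hit
71: miss, evict 81, frames [53, 71]
81: miss, evict 71, frames [53, 81]
92: miss, evict 81, frames [53, 92]
81: miss, evict 92, frames [53, 81]
92: miss, evict 81, frames [53, 92]
97: miss, evict 92, frames [53, 97]
39: miss, evict 97, frames [53, 39]
81: miss, evict 39, frames [53, 81]
14: miss, evict 81, frames [53, 14]
39: miss, evict 14, frames [53, 39]
81: miss, evict 39, frames [53, 81]

{53, 81}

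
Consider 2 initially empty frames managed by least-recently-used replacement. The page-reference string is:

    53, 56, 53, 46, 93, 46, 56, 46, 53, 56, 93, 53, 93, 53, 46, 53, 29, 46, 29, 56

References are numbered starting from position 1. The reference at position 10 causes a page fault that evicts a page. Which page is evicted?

46

pos 1: 53 -> fault, frames (53)
pos 2: 56 -> fault, frames (53 56)
pos 3: 53 -> hit
pos 4: 46 -> fault, evict 56, frames (53 46)
pos 5: 93 -> fault, evict 53, frames (46 93)
pos 6: 46 -> hit
pos 7: 56 -> fault, evict 93, frames (46 56)
pos 8: 46 -> hit
pos 9: 53 -> fault, evict 56, frames (46 53)
pos 10: 56 -> fault, evict 46, frames (53 56)
At position 10, page 46 is evicted.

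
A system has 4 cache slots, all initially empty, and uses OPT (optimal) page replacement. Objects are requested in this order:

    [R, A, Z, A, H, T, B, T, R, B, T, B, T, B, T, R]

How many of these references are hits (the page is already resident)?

10

R -> fault, frames {R}
A -> fault, frames {R,A}
Z -> fault, frames {R,A,Z}
A -> hit
H -> fault, frames {R,A,Z,H}
T -> fault, evict H, frames {R,A,Z,T}
B -> fault, evict Z, frames {R,A,T,B}
T -> hit
R -> hit
B -> hit
T -> hit
B -> hit
T -> hit
B -> hit
T -> hit
R -> hit
Hits: 10.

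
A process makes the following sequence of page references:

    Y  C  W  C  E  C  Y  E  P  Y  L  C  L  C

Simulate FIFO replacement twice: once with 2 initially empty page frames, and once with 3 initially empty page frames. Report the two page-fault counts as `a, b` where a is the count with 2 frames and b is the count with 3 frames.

11, 8

2 frames: F F F . F F F F F F F F . . → 11 faults.
3 frames: F F F . F . F . F . F F . . → 8 faults.
8 < 11: adding a frame reduced faults, as is typical.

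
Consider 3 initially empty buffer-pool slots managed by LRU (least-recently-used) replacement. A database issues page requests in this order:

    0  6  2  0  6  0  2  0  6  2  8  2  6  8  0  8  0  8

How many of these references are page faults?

0 -> miss, frames (0)
6 -> miss, frames (0 6)
2 -> miss, frames (0 6 2)
0 -> hit
6 -> hit
0 -> hit
2 -> hit
0 -> hit
6 -> hit
2 -> hit
8 -> miss, evict 0, frames (6 2 8)
2 -> hit
6 -> hit
8 -> hit
0 -> miss, evict 2, frames (6 8 0)
8 -> hit
0 -> hit
8 -> hit
Page faults: 5.

5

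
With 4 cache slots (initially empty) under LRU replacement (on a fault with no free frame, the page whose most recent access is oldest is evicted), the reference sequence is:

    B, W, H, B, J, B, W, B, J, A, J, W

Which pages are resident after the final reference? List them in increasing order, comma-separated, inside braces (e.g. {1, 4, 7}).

B -> miss, frames [B]
W -> miss, frames [B, W]
H -> miss, frames [B, W, H]
B -> hit
J -> miss, frames [W, H, B, J]
B -> hit
W -> hit
B -> hit
J -> hit
A -> miss, evict H, frames [W, B, J, A]
J -> hit
W -> hit

{A, B, J, W}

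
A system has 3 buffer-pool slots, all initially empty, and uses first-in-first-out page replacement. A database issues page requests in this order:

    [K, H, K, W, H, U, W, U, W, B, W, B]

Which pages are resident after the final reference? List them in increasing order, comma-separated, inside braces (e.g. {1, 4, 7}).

{B, U, W}

K: fault, frames (K)
H: fault, frames (K H)
K: hit
W: fault, frames (K H W)
H: hit
U: fault, evict K, frames (H W U)
W: hit
U: hit
W: hit
B: fault, evict H, frames (W U B)
W: hit
B: hit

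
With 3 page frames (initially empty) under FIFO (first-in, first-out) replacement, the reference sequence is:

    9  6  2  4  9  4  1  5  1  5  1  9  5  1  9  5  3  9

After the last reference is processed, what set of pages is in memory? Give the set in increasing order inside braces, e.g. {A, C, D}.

{3, 5, 9}

9: miss, frames {9}
6: miss, frames {9,6}
2: miss, frames {9,6,2}
4: miss, evict 9, frames {6,2,4}
9: miss, evict 6, frames {2,4,9}
4: hit
1: miss, evict 2, frames {4,9,1}
5: miss, evict 4, frames {9,1,5}
1: hit
5: hit
1: hit
9: hit
5: hit
1: hit
9: hit
5: hit
3: miss, evict 9, frames {1,5,3}
9: miss, evict 1, frames {5,3,9}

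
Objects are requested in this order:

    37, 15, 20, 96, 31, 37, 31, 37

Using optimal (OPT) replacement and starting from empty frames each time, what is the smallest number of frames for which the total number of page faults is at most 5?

2

f=1: 8 faults
f=2: 5 faults
f=3: 5 faults
f=4: 5 faults
f=5: 5 faults
Smallest f with faults ≤ 5 is 2.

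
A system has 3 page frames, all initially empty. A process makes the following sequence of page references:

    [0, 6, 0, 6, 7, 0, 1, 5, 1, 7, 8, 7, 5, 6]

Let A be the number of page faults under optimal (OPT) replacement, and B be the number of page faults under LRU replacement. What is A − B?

Under OPT: F F . . F . F F . . F . . F → 7 faults.
Under LRU: F F . . F . F F . F F . F F → 9 faults.
A − B = 7 − 9 = -2.

-2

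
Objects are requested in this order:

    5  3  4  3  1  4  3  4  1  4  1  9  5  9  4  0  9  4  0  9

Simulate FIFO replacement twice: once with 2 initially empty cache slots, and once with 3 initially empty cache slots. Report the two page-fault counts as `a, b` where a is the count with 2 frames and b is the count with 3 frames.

2 frames: F F F . F . F F F . . F F . F F F F F F → 15 faults.
3 frames: F F F . F . . . . . . F F . F F F . . . → 9 faults.
9 < 15: adding a frame reduced faults, as is typical.

15, 9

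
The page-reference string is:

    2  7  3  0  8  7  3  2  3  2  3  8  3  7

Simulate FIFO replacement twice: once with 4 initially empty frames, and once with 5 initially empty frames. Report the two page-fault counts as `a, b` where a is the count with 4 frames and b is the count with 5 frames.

7, 5

4 frames: F F F F F . . F . . . . . F → 7 faults.
5 frames: F F F F F . . . . . . . . . → 5 faults.
5 < 7: adding a frame reduced faults, as is typical.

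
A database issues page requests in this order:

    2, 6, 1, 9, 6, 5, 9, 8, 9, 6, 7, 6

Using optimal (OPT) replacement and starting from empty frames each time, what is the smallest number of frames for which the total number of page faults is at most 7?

f=1: 12 faults
f=2: 8 faults
f=3: 7 faults
f=4: 7 faults
f=5: 7 faults
f=6: 7 faults
f=7: 7 faults
Smallest f with faults ≤ 7 is 3.

3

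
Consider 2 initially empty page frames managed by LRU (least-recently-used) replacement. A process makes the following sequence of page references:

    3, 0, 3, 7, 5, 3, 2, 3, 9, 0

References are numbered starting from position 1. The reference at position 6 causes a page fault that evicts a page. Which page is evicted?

7

pos 1: 3 → miss, frames (3)
pos 2: 0 → miss, frames (3 0)
pos 3: 3 → hit
pos 4: 7 → miss, evict 0, frames (3 7)
pos 5: 5 → miss, evict 3, frames (7 5)
pos 6: 3 → miss, evict 7, frames (5 3)
At position 6, page 7 is evicted.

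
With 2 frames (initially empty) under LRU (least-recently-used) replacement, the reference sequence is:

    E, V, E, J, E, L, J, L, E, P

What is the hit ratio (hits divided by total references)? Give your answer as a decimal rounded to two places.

E -> fault, frames [E]
V -> fault, frames [E, V]
E -> hit
J -> fault, evict V, frames [E, J]
E -> hit
L -> fault, evict J, frames [E, L]
J -> fault, evict E, frames [L, J]
L -> hit
E -> fault, evict J, frames [L, E]
P -> fault, evict L, frames [E, P]
Hits: 3 of 10 references → 3/10 = 0.3000.

0.30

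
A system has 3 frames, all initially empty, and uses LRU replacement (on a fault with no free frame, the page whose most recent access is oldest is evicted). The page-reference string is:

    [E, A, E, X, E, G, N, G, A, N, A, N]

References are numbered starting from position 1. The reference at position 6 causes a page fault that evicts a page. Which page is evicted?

pos 1: E: fault, frames (E)
pos 2: A: fault, frames (E A)
pos 3: E: hit
pos 4: X: fault, frames (A E X)
pos 5: E: hit
pos 6: G: fault, evict A, frames (X E G)
At position 6, page A is evicted.

A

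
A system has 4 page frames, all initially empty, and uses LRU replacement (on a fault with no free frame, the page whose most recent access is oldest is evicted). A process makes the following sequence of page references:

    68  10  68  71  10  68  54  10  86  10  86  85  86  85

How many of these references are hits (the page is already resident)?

8

68: fault, frames {68}
10: fault, frames {68,10}
68: hit
71: fault, frames {10,68,71}
10: hit
68: hit
54: fault, frames {71,10,68,54}
10: hit
86: fault, evict 71, frames {68,54,10,86}
10: hit
86: hit
85: fault, evict 68, frames {54,10,86,85}
86: hit
85: hit
Hits: 8.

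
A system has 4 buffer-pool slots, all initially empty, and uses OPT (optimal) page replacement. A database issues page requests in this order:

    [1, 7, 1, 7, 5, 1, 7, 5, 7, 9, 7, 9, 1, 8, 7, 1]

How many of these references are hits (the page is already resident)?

11

1 -> miss, frames [1]
7 -> miss, frames [1, 7]
1 -> hit
7 -> hit
5 -> miss, frames [1, 7, 5]
1 -> hit
7 -> hit
5 -> hit
7 -> hit
9 -> miss, frames [1, 7, 5, 9]
7 -> hit
9 -> hit
1 -> hit
8 -> miss, evict 9, frames [1, 7, 5, 8]
7 -> hit
1 -> hit
Hits: 11.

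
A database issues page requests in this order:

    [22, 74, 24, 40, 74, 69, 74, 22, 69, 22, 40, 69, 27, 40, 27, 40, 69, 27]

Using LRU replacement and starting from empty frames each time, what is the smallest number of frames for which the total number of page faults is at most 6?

5

f=1: 18 faults
f=2: 14 faults
f=3: 8 faults
f=4: 7 faults
f=5: 6 faults
f=6: 6 faults
Smallest f with faults ≤ 6 is 5.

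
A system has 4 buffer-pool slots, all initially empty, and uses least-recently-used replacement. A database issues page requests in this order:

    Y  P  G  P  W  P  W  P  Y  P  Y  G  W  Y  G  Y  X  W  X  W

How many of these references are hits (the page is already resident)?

15

Y → fault, frames {Y}
P → fault, frames {Y,P}
G → fault, frames {Y,P,G}
P → hit
W → fault, frames {Y,G,P,W}
P → hit
W → hit
P → hit
Y → hit
P → hit
Y → hit
G → hit
W → hit
Y → hit
G → hit
Y → hit
X → fault, evict P, frames {W,G,Y,X}
W → hit
X → hit
W → hit
Hits: 15.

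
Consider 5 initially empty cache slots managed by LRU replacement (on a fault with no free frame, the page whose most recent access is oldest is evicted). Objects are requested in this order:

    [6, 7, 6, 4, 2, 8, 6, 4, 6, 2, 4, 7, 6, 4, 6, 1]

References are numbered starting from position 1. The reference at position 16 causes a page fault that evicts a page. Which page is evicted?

pos 1: 6 -> fault, frames [6]
pos 2: 7 -> fault, frames [6, 7]
pos 3: 6 -> hit
pos 4: 4 -> fault, frames [7, 6, 4]
pos 5: 2 -> fault, frames [7, 6, 4, 2]
pos 6: 8 -> fault, frames [7, 6, 4, 2, 8]
pos 7: 6 -> hit
pos 8: 4 -> hit
pos 9: 6 -> hit
pos 10: 2 -> hit
pos 11: 4 -> hit
pos 12: 7 -> hit
pos 13: 6 -> hit
pos 14: 4 -> hit
pos 15: 6 -> hit
pos 16: 1 -> fault, evict 8, frames [2, 7, 4, 6, 1]
At position 16, page 8 is evicted.

8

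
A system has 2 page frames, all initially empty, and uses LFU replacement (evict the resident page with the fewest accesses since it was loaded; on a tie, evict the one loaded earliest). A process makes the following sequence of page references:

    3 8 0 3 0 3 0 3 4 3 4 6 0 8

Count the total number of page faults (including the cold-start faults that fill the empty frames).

8

3: miss, frames (3)
8: miss, frames (3 8)
0: miss, evict 3, frames (8 0)
3: miss, evict 8, frames (0 3)
0: hit
3: hit
0: hit
3: hit
4: miss, evict 0, frames (3 4)
3: hit
4: hit
6: miss, evict 4, frames (3 6)
0: miss, evict 6, frames (3 0)
8: miss, evict 0, frames (3 8)
Page faults: 8.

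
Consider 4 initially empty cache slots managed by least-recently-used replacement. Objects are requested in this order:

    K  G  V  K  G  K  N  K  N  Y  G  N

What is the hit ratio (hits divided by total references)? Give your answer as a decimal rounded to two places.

K → fault, frames {K}
G → fault, frames {K,G}
V → fault, frames {K,G,V}
K → hit
G → hit
K → hit
N → fault, frames {V,G,K,N}
K → hit
N → hit
Y → fault, evict V, frames {G,K,N,Y}
G → hit
N → hit
Hits: 7 of 12 references → 7/12 = 0.5833.

0.58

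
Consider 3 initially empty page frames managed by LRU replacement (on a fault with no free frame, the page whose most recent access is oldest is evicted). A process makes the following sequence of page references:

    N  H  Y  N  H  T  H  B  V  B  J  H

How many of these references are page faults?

8

N: fault, frames (N)
H: fault, frames (N H)
Y: fault, frames (N H Y)
N: hit
H: hit
T: fault, evict Y, frames (N H T)
H: hit
B: fault, evict N, frames (T H B)
V: fault, evict T, frames (H B V)
B: hit
J: fault, evict H, frames (V B J)
H: fault, evict V, frames (B J H)
Page faults: 8.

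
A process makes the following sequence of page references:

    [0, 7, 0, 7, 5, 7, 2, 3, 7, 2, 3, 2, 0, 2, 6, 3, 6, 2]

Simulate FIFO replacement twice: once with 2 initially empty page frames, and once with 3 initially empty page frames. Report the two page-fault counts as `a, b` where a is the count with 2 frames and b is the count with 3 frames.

13, 10

2 frames: F F . . F . F F F F F . F F F F . F → 13 faults.
3 frames: F F . . F . F F F . . . F F F F . . → 10 faults.
10 < 13: adding a frame reduced faults, as is typical.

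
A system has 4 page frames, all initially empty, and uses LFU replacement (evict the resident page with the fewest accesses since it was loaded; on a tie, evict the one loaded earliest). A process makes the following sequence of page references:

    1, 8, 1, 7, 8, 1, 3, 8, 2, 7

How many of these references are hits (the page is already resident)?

4

1: miss, frames {1}
8: miss, frames {1,8}
1: hit
7: miss, frames {1,8,7}
8: hit
1: hit
3: miss, frames {1,8,7,3}
8: hit
2: miss, evict 7, frames {1,8,3,2}
7: miss, evict 3, frames {1,8,2,7}
Hits: 4.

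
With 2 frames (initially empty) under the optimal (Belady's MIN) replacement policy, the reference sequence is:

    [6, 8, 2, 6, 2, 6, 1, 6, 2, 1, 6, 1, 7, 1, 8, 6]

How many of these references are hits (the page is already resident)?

7

6 -> miss, frames [6]
8 -> miss, frames [6, 8]
2 -> miss, evict 8, frames [6, 2]
6 -> hit
2 -> hit
6 -> hit
1 -> miss, evict 2, frames [6, 1]
6 -> hit
2 -> miss, evict 6, frames [1, 2]
1 -> hit
6 -> miss, evict 2, frames [1, 6]
1 -> hit
7 -> miss, evict 6, frames [1, 7]
1 -> hit
8 -> miss, evict 7, frames [1, 8]
6 -> miss, evict 8, frames [1, 6]
Hits: 7.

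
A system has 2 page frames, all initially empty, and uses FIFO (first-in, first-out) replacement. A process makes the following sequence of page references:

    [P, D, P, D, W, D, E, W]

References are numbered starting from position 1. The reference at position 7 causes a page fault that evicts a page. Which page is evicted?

pos 1: P: fault, frames {P}
pos 2: D: fault, frames {P,D}
pos 3: P: hit
pos 4: D: hit
pos 5: W: fault, evict P, frames {D,W}
pos 6: D: hit
pos 7: E: fault, evict D, frames {W,E}
At position 7, page D is evicted.

D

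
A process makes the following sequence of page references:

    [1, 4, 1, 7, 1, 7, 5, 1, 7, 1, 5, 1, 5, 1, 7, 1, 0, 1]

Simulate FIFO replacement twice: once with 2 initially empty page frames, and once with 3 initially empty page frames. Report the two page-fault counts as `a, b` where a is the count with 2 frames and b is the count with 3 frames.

2 frames: F F . F F . F . F F F . . . F F F . → 11 faults.
3 frames: F F . F . . F F . . . . . . . . F . → 6 faults.
6 < 11: adding a frame reduced faults, as is typical.

11, 6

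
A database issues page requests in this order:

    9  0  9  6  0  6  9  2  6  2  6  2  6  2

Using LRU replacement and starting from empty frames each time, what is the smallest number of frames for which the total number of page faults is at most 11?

f=1: 14 faults
f=2: 7 faults
f=3: 4 faults
f=4: 4 faults
Smallest f with faults ≤ 11 is 2.

2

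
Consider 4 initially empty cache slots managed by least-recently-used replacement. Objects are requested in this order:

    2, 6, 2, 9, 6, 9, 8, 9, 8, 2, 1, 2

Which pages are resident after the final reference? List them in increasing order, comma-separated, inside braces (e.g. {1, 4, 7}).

{1, 2, 8, 9}

2 → fault, frames (2)
6 → fault, frames (2 6)
2 → hit
9 → fault, frames (6 2 9)
6 → hit
9 → hit
8 → fault, frames (2 6 9 8)
9 → hit
8 → hit
2 → hit
1 → fault, evict 6, frames (9 8 2 1)
2 → hit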